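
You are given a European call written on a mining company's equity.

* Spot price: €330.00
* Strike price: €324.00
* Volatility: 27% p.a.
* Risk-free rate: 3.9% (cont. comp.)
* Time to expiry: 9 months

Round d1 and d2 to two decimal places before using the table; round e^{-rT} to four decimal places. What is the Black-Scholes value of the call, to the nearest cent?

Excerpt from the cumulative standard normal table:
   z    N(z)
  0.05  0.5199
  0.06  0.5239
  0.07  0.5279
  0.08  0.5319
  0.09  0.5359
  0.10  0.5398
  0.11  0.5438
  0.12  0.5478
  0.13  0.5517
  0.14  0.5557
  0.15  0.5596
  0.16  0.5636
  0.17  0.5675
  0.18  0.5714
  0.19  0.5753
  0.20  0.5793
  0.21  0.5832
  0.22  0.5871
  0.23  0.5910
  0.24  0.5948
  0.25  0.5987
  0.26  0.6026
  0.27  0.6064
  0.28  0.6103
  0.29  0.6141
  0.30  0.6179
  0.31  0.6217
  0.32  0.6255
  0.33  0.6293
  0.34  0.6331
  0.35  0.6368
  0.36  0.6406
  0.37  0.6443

σ√T = 0.27 × 0.8660 = 0.2338
ln(S/K) + (r + σ²/2)T = ln(330/324) + (0.039 + 0.27²/2)·0.75 = 0.0183 + 0.0566 = 0.0749
d₁ = 0.0749 / 0.2338 = 0.3205 ≈ 0.32
d₂ = d₁ − σ√T = 0.3205 − 0.2338 = 0.0867 ≈ 0.09
exp(−rT) = exp(−0.039·0.75) = 0.9712
C = 330·N(0.32) − 324·0.9712·N(0.09) = 330·0.6255 − 324·0.9712·0.5359 = 206.4150 − 168.6310 = 37.7840

€37.78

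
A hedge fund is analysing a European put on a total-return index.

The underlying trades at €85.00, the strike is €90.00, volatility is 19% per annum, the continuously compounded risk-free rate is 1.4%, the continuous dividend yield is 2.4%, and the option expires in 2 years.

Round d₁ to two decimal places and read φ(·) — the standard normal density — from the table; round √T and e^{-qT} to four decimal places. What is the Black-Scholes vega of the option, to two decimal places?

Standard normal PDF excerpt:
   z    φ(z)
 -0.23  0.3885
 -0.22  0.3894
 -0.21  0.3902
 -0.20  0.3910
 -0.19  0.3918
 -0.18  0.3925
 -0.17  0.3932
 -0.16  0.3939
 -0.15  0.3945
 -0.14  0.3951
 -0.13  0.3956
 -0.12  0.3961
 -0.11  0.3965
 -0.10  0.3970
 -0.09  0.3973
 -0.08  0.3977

σ√T = 0.19·√2 = 0.2687
d₁ = [ln(85/90) + (0.014 − 0.024 + 0.19²/2)·2] / 0.2687 = [-0.0572 + 0.0161] / 0.2687 = -0.1528 which rounds to -0.15
√T = √2 = 1.4142
φ(d₁) = φ(-0.15) = 0.3945
e^(−qT) = e^(−0.024·2) = 0.9531
vega = S·e^(−qT)·φ(d₁)·√T = 85·0.9531·0.3945·1.4142 = 45.1976
(The call has the same vega.)

45.20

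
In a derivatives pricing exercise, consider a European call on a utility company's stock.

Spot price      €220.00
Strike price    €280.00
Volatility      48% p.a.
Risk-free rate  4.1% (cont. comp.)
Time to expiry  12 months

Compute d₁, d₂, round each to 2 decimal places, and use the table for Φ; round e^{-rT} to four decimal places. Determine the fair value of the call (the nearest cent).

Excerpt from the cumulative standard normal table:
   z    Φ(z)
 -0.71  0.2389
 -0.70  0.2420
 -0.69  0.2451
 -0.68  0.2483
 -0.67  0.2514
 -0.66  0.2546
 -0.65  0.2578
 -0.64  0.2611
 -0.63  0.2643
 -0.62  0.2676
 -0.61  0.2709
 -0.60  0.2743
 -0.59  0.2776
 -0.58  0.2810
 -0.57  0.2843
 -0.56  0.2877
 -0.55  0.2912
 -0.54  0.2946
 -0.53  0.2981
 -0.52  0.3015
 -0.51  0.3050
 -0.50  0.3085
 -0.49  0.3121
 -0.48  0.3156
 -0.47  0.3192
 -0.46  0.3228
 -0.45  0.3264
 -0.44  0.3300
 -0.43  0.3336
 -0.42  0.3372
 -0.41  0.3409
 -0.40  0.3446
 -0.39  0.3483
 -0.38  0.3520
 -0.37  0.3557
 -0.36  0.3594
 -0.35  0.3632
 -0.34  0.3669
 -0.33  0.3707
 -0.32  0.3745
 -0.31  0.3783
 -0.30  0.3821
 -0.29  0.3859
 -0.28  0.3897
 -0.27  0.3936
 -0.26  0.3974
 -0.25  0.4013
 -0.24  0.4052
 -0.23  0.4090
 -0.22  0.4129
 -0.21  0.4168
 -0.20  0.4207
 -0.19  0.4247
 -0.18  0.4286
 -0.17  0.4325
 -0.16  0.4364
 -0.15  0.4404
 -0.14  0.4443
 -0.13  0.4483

σ√T = 0.48 × 1.0000 = 0.4800
d₁ = [ln(220/280) + (0.041 + ½·0.48²)·1] / (σ√T) = (-0.2412 + 0.1562) / 0.4800 = -0.1770 → -0.18
d₂ = -0.1770 − 0.4800 = -0.6570 → -0.66
exp(−rT) = exp(−0.041·1) = 0.9598
N(d₁) = N(-0.18) = 0.4286;  N(d₂) = N(-0.66) = 0.2546
C = 220·0.4286 − 280·0.9598·0.2546 = 94.2920 − 68.4222 = 25.8698

€25.87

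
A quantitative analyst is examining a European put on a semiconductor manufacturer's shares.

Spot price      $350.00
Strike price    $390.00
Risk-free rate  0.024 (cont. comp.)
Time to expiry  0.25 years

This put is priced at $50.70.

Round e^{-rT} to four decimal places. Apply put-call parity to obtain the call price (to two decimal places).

exp(−rT) = exp(−0.024·0.25) = 0.9940
Put-call parity: C − P = S − K·e^(−rT) = 350 − 390·0.9940 = 350 − 387.6600 = -37.6600
C = P + (C − P) = 50.70 + (-37.6600) = 13.0400

$13.04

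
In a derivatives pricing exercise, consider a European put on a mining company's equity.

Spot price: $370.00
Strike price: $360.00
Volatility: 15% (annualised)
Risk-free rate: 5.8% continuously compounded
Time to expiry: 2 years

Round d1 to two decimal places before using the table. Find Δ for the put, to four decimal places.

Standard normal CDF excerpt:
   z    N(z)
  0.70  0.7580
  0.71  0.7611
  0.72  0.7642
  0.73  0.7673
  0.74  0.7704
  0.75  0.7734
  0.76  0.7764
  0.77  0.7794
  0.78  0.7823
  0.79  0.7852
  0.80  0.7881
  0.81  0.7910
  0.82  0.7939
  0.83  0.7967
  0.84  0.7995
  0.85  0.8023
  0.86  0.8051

-0.2177

σ√T = 0.15·√2 = 0.2121
d₁ = [ln(370/360) + (0.058 + ½·0.15²)·2] / (σ√T) = (0.0274 + 0.1385) / 0.2121 = 0.7821 ⇒ 0.78
N(d₁) = N(0.78) = 0.7823
Δ_put = N(d₁) − 1 = 0.7823 − 1 = -0.2177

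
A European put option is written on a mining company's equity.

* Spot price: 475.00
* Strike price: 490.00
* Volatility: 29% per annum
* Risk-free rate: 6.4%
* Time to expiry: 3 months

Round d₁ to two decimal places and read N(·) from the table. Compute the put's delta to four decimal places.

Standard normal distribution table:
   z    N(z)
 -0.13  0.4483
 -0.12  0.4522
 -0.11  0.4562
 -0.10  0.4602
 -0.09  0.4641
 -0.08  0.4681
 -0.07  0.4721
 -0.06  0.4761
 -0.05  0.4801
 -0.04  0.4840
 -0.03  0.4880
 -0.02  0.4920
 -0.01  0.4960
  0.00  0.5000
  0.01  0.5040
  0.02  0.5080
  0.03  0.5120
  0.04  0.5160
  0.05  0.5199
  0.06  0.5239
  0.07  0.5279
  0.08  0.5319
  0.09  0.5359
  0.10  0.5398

T = 0.25;  σ√T = 0.1450
d₁ = [ln(475/490) + (0.064 + 0.29²/2)·0.25] / 0.1450 = [-0.0311 + 0.0265] / 0.1450 = -0.0316 → -0.03
N(d₁) = N(-0.03) = 0.4880
Δ_put = N(d₁) − 1 = 0.4880 − 1 = -0.5120

-0.5120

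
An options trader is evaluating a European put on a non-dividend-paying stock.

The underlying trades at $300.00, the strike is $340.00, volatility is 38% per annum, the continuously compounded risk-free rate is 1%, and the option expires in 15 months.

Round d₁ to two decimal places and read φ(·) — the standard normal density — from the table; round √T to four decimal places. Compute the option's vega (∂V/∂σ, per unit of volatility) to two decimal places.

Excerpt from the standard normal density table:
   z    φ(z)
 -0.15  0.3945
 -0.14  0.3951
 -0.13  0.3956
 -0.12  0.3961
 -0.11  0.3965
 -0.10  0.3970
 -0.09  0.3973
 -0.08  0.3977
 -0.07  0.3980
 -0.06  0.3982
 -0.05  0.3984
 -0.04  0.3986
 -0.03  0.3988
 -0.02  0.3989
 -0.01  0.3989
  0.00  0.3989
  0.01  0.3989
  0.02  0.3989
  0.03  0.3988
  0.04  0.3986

σ√T = 0.38·√1.25 = 0.4249
d₁ = [ln(300/340) + (0.01 + ½·0.38²)·1.25] / (σ√T) = (-0.1252 + 0.1027) / 0.4249 = -0.0528 which rounds to -0.05
√T = √1.25 = 1.1180
φ(d₁) = φ(-0.05) = 0.3984
vega = S·φ(d₁)·√T = 300·0.3984·1.1180 = 133.6234
(Call and put vega coincide under Black-Scholes.)

133.62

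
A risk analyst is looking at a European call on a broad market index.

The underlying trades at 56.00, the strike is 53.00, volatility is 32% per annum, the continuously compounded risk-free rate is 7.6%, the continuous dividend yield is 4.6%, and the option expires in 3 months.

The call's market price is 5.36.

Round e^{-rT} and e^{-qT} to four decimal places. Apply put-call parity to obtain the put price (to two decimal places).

2.00

e^(−qT) = e^(−0.046·0.25) = 0.9886;  e^(−rT) = e^(−0.076·0.25) = 0.9812
Put-call parity: C − P = S·e^(−qT) − K·e^(−rT) = 56·0.9886 − 53·0.9812 = 55.3616 − 52.0036 = 3.3580
P = C − (C − P) = 5.36 − (3.3580) = 2.0020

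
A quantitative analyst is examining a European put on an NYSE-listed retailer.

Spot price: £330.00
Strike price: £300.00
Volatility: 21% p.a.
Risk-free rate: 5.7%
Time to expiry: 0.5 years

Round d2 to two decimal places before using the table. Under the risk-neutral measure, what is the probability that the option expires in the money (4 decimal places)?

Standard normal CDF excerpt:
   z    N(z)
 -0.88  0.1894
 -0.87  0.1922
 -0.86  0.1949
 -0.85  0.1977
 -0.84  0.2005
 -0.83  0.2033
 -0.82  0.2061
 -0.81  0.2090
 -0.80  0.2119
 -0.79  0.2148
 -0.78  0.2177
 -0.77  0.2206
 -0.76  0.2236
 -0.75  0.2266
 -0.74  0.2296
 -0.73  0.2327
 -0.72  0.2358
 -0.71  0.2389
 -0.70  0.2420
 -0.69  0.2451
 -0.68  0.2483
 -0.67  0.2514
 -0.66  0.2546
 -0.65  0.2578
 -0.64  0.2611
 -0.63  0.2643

σ√T = 0.21·√0.5 = 0.1485
d₁ = [ln(330/300) + (0.057 + ½·0.21²)·0.5] / (σ√T) = (0.0953 + 0.0395) / 0.1485 = 0.9080 ⇒ 0.91
d₂ = 0.9080 − 0.1485 = 0.7595 ⇒ 0.76
Pr(exercise) under Q = N(−d₂) = N(-0.76) = 0.2236

0.2236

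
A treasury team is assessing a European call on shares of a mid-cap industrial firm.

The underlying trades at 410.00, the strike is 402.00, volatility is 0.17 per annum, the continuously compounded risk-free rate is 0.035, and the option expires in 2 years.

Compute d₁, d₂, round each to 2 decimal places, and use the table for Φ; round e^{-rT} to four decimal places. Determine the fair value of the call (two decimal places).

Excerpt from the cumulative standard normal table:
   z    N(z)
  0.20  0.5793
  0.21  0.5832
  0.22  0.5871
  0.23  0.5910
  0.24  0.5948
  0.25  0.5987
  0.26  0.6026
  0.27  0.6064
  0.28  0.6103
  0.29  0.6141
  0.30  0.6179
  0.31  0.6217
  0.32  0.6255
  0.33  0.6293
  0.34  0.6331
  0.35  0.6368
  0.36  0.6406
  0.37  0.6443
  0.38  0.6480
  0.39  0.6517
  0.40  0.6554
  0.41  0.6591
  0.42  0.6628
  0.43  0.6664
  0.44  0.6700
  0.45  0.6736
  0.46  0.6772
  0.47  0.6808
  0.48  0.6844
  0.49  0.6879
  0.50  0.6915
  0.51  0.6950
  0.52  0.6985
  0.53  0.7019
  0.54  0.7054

57.63

σ√T = 0.17 × 1.4142 = 0.2404
d₁ = [ln(410/402) + (0.035 + ½·0.17²)·2] / (σ√T) = (0.0197 + 0.0989) / 0.2404 = 0.4933 which rounds to 0.49
d₂ = 0.4933 − 0.2404 = 0.2529 which rounds to 0.25
e^(−rT) = e^(−0.035·2) = 0.9324
C = 410·N(0.49) − 402·0.9324·N(0.25) = 410·0.6879 − 402·0.9324·0.5987 = 282.0390 − 224.4076 = 57.6314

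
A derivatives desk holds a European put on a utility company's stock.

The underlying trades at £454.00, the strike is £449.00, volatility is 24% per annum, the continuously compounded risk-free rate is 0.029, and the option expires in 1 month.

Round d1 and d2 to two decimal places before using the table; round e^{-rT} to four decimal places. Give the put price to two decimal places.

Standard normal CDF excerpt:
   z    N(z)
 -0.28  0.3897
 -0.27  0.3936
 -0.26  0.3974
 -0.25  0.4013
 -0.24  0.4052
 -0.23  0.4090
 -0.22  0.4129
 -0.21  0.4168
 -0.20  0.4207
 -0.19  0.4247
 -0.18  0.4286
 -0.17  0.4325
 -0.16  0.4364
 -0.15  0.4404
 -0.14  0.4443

σ√T = 0.24 × 0.2887 = 0.0693
d₁ = [ln(454/449) + (0.029 + 0.24²/2)·0.08333] / 0.0693 = [0.0111 + 0.0048] / 0.0693 = 0.2294 ≈ 0.23
d₂ = d₁ − σ√T = 0.2294 − 0.0693 = 0.1601 ≈ 0.16
e^(−rT) = e^(−0.029·0.08333) = 0.9976
N(−d₂) = N(-0.16) = 0.4364;  N(−d₁) = N(-0.23) = 0.4090
P = 449·0.9976·0.4364 − 454·0.4090 = 195.4733 − 185.6860 = 9.7873

£9.79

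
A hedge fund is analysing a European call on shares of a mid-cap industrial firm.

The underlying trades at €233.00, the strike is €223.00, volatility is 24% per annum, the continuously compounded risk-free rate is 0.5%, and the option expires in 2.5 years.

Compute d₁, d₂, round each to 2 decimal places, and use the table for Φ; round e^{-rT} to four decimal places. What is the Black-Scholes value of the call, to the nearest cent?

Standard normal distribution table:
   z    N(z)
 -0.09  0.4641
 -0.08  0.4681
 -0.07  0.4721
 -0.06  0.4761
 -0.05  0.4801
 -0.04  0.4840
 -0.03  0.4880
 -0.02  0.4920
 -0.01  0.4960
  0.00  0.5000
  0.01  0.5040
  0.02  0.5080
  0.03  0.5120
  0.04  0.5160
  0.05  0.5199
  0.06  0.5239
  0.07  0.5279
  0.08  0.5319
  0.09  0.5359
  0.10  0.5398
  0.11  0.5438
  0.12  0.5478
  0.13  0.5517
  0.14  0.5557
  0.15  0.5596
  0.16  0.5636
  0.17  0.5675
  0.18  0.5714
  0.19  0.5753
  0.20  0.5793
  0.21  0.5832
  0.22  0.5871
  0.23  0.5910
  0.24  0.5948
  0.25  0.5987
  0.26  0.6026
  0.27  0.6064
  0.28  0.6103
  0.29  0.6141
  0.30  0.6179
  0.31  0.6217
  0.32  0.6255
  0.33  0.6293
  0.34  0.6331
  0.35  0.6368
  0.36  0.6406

T = 2.5;  σ√T = 0.3795
d₁ = [ln(233/223) + (0.005 + 0.24²/2)·2.5] / 0.3795 = [0.0439 + 0.0845] / 0.3795 = 0.3383 → 0.34
d₂ = d₁ − σ√T = 0.3383 − 0.3795 = -0.0412 → -0.04
e^(−rT) = e^(−0.005·2.5) = 0.9876
N(d₁) = N(0.34) = 0.6331;  N(d₂) = N(-0.04) = 0.4840
C = 233·0.6331 − 223·0.9876·0.4840 = 147.5123 − 106.5936 = 40.9187

€40.92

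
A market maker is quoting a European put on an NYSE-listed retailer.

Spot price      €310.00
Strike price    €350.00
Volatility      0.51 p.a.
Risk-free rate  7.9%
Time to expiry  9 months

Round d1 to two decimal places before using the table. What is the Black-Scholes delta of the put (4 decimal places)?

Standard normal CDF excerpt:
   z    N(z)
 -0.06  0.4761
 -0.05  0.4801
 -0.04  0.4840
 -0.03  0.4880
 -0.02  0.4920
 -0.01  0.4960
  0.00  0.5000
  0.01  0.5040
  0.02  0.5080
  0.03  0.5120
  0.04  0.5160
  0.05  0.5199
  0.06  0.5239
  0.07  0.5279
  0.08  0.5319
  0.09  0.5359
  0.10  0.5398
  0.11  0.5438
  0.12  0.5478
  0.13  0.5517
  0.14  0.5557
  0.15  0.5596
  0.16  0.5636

-0.4681

σ√T = 0.51 × 0.8660 = 0.4417
ln(S/K) + (r + σ²/2)T = ln(310/350) + (0.079 + 0.51²/2)·0.75 = -0.1214 + 0.1568 = 0.0354
d₁ = 0.0354 / 0.4417 = 0.0802 → 0.08
N(d₁) = N(0.08) = 0.5319
Δ_put = N(d₁) − 1 = 0.5319 − 1 = -0.4681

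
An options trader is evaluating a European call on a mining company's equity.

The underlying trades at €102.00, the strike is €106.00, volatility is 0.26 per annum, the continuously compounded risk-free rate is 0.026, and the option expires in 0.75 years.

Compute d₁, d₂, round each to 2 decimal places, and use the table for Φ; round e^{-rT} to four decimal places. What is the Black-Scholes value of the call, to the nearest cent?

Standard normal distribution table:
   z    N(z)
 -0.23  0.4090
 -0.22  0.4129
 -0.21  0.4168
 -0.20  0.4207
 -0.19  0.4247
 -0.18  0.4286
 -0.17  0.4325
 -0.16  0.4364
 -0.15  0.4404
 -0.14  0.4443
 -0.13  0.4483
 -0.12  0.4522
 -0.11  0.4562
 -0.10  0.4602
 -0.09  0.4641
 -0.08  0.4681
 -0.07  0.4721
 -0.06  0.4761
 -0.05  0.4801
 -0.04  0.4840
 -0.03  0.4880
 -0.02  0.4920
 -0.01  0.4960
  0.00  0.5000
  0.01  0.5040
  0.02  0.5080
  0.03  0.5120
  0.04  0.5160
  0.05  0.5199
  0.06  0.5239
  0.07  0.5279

σ√T = 0.26·√0.75 = 0.2252
d₁ = [ln(102/106) + (0.026 + 0.26²/2)·0.75] / 0.2252 = [-0.0385 + 0.0449] / 0.2252 = 0.0284 ≈ 0.03
d₂ = d₁ − σ√T = 0.0284 − 0.2252 = -0.1968 ≈ -0.20
e^(−rT) = e^(−0.026·0.75) = 0.9807
N(d₁) = N(0.03) = 0.5120;  N(d₂) = N(-0.20) = 0.4207
C = 102·0.5120 − 106·0.9807·0.4207 = 52.2240 − 43.7335 = 8.4905

€8.49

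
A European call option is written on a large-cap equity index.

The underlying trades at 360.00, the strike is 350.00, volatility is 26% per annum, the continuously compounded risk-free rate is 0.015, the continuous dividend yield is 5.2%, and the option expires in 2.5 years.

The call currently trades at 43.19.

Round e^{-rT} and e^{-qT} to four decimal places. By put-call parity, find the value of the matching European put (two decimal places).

exp(−qT) = exp(−0.052·2.5) = 0.8781;  exp(−rT) = exp(−0.015·2.5) = 0.9632
Put-call parity: C − P = S·e^(−qT) − K·e^(−rT) = 360·0.8781 − 350·0.9632 = 316.1160 − 337.1200 = -21.0040
P = C − (C − P) = 43.19 − (-21.0040) = 64.1940

64.19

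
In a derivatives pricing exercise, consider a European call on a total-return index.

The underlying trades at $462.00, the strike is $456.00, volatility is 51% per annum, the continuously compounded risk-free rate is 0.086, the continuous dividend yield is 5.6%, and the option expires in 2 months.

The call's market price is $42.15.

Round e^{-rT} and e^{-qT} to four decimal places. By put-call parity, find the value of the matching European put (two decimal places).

$33.97

e^(−qT) = e^(−0.056·0.1667) = 0.9907;  e^(−rT) = e^(−0.086·0.1667) = 0.9858
Put-call parity: C − P = S·e^(−qT) − K·e^(−rT) = 462·0.9907 − 456·0.9858 = 457.7034 − 449.5248 = 8.1786
P = C − (C − P) = 42.15 − (8.1786) = 33.9714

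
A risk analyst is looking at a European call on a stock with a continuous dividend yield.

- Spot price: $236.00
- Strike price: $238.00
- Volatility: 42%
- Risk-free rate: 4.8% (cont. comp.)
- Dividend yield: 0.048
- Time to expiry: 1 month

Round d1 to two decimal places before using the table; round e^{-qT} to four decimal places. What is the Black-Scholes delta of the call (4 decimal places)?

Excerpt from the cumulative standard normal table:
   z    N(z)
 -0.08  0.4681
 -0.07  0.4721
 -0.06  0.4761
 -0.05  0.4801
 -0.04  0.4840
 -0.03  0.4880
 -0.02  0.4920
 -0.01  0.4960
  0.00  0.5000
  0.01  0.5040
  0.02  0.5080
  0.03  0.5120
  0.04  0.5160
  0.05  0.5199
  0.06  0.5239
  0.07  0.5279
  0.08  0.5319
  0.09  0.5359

0.4940

T = 0.08333;  σ√T = 0.1212
d₁ = [ln(236/238) + (0.048 − 0.048 + ½·0.42²)·0.08333] / (σ√T) = (-0.0084 + 0.0073) / 0.1212 = -0.0090 ≈ -0.01
N(d₁) = N(-0.01) = 0.4960
Δ_call = e^(−qT)·N(d₁) = 0.9960·0.4960 = 0.4940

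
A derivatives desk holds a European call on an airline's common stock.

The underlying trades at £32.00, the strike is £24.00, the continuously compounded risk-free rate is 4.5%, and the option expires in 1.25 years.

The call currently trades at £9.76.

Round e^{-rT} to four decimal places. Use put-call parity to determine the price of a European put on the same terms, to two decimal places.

e^(−rT) = e^(−0.045·1.25) = 0.9453
Put-call parity: C − P = S − K·e^(−rT) = 32 − 24·0.9453 = 32 − 22.6872 = 9.3128
P = C − (C − P) = 9.76 − (9.3128) = 0.4472

£0.45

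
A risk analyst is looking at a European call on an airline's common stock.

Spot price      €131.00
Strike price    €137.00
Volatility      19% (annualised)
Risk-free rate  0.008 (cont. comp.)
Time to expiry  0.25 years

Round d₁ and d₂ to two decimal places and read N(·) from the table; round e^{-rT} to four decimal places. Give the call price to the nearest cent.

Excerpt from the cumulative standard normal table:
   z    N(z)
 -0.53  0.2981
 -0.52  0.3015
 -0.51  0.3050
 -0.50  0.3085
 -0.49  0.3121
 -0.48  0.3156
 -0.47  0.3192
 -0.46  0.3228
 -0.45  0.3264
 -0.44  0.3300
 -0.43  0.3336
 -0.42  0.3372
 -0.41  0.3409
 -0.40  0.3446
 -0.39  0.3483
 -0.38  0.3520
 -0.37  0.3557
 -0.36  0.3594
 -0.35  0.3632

€2.96

σ√T = 0.19 × 0.5000 = 0.0950
d₁ = [ln(131/137) + (0.008 + 0.19²/2)·0.25] / 0.0950 = [-0.0448 + 0.0065] / 0.0950 = -0.4029 ≈ -0.40
d₂ = d₁ − σ√T = -0.4029 − 0.0950 = -0.4979 ≈ -0.50
e^(−rT) = e^(−0.008·0.25) = 0.9980
C = 131·N(-0.40) − 137·0.9980·N(-0.50) = 131·0.3446 − 137·0.9980·0.3085 = 45.1426 − 42.1800 = 2.9626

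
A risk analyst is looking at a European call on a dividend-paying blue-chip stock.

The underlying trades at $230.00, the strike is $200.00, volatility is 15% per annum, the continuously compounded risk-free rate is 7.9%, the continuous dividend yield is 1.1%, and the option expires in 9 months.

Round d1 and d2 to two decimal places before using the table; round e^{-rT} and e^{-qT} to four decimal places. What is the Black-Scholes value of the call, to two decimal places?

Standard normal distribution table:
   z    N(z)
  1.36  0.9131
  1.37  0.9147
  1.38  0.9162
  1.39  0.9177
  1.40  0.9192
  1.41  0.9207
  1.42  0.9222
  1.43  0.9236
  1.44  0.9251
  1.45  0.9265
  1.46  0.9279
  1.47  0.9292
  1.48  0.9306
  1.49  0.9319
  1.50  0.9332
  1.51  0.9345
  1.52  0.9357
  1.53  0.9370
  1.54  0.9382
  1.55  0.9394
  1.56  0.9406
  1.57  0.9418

$40.47

σ√T = 0.15 × 0.8660 = 0.1299
d₁ = [ln(230/200) + (0.079 − 0.011 + 0.15²/2)·0.75] / 0.1299 = [0.1398 + 0.0594] / 0.1299 = 1.5334 → 1.53
d₂ = d₁ − σ√T = 1.5334 − 0.1299 = 1.4035 → 1.40
e^(−qT) = e^(−0.011·0.75) = 0.9918;  e^(−rT) = e^(−0.079·0.75) = 0.9425
N(d₁) = N(1.53) = 0.9370;  N(d₂) = N(1.40) = 0.9192
C = 230·0.9918·0.9370 − 200·0.9425·0.9192 = 213.7428 − 173.2692 = 40.4736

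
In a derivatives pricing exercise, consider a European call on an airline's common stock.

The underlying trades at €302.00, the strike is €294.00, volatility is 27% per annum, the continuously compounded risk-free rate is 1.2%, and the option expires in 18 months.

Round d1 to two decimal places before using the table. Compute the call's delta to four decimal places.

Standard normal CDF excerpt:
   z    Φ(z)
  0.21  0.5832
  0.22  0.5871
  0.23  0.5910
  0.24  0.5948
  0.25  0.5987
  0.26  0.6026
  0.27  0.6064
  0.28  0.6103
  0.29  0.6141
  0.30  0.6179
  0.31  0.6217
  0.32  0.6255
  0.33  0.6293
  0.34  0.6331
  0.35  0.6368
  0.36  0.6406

T = 1.5;  σ√T = 0.3307
d₁ = [ln(302/294) + (0.012 + ½·0.27²)·1.5] / (σ√T) = (0.0268 + 0.0727) / 0.3307 = 0.3010 → 0.30
N(d₁) = N(0.30) = 0.6179
Δ_call = N(d₁) = 0.6179

0.6179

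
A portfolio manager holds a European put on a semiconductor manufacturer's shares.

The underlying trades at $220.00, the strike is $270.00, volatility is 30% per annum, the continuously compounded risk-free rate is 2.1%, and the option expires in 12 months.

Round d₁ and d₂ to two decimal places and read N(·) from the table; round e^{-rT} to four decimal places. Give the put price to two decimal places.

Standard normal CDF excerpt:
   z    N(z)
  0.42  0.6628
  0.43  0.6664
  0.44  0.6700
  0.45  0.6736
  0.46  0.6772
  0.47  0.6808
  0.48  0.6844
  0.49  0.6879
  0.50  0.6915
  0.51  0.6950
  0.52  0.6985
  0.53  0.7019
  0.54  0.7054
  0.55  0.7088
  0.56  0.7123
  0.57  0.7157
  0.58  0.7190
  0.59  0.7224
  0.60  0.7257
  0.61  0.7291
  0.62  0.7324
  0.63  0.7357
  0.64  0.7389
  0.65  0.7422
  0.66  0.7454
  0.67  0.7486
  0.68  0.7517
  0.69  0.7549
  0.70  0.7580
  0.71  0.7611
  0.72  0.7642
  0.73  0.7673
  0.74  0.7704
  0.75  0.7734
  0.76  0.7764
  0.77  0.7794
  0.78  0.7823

T = 1;  σ√T = 0.3000
ln(S/K) + (r + σ²/2)T = ln(220/270) + (0.021 + 0.3²/2)·1 = -0.2048 + 0.0660 = -0.1388
d₁ = -0.1388 / 0.3000 = -0.4626 which rounds to -0.46
d₂ = d₁ − σ√T = -0.4626 − 0.3000 = -0.7626 which rounds to -0.76
e^(−rT) = e^(−0.021·1) = 0.9792
P = 270·0.9792·N(0.76) − 220·N(0.46) = 270·0.9792·0.7764 − 220·0.6772 = 205.2677 − 148.9840 = 56.2837

$56.28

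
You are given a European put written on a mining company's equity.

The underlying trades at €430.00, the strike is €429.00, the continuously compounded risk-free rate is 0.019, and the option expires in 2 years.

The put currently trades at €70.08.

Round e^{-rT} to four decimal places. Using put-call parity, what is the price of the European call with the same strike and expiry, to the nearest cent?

€87.08

e^(−rT) = e^(−0.019·2) = 0.9627
Put-call parity: C − P = S − K·e^(−rT) = 430 − 429·0.9627 = 430 − 412.9983 = 17.0017
C = P + (C − P) = 70.08 + (17.0017) = 87.0817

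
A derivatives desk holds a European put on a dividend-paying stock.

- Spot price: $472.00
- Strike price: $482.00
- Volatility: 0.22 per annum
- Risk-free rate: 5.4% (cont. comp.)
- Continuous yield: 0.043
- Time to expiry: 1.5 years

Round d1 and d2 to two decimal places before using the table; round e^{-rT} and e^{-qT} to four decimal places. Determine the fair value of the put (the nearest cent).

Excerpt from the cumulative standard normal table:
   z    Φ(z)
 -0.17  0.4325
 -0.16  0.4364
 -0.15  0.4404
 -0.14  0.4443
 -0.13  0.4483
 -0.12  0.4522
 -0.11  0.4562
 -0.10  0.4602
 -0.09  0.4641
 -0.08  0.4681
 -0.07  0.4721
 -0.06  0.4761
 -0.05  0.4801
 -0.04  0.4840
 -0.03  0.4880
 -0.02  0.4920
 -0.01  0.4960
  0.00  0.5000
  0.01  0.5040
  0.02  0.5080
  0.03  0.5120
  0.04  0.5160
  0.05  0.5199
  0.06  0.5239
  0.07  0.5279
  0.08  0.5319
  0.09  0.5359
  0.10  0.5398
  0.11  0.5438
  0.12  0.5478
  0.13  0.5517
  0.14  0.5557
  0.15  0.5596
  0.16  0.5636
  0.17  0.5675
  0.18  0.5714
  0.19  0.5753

$48.64

σ√T = 0.22·√1.5 = 0.2694
d₁ = [ln(472/482) + (0.054 − 0.043 + 0.22²/2)·1.5] / 0.2694 = [-0.0210 + 0.0528] / 0.2694 = 0.1182 which rounds to 0.12
d₂ = d₁ − σ√T = 0.1182 − 0.2694 = -0.1513 which rounds to -0.15
e^(−qT) = e^(−0.043·1.5) = 0.9375;  e^(−rT) = e^(−0.054·1.5) = 0.9222
P = 482·0.9222·N(0.15) − 472·0.9375·N(-0.12) = 482·0.9222·0.5596 − 472·0.9375·0.4522 = 248.7424 − 200.0985 = 48.6439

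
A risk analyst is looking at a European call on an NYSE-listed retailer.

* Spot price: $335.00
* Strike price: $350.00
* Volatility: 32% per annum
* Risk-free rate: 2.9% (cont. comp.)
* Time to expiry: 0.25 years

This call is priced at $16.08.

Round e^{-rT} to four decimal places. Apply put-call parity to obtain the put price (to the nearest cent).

$28.56

exp(−rT) = exp(−0.029·0.25) = 0.9928
Put-call parity: C − P = S − K·e^(−rT) = 335 − 350·0.9928 = 335 − 347.4800 = -12.4800
P = C − (C − P) = 16.08 − (-12.4800) = 28.5600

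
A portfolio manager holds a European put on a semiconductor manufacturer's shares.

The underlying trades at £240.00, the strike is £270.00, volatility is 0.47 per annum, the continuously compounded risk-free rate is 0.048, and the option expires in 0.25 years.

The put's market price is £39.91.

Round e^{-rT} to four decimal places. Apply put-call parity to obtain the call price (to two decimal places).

exp(−rT) = exp(−0.048·0.25) = 0.9881
Put-call parity: C − P = S − K·e^(−rT) = 240 − 270·0.9881 = 240 − 266.7870 = -26.7870
C = P + (C − P) = 39.91 + (-26.7870) = 13.1230

£13.12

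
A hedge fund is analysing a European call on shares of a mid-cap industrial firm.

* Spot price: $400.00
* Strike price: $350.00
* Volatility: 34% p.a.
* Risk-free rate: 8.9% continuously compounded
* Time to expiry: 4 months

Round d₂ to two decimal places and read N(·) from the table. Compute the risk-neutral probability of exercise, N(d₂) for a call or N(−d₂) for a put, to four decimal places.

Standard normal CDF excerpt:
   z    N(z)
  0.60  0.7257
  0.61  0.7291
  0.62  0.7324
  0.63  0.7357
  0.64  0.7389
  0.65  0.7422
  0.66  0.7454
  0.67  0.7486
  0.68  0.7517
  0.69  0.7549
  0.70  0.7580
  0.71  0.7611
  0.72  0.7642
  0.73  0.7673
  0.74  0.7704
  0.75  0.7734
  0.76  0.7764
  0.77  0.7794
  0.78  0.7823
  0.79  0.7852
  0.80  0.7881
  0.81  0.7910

0.7673

σ√T = 0.34·√0.3333 = 0.1963
d₁ = [ln(400/350) + (0.089 + 0.34²/2)·0.3333] / 0.1963 = [0.1335 + 0.0489] / 0.1963 = 0.9295 ⇒ 0.93
d₂ = d₁ − σ√T = 0.9295 − 0.1963 = 0.7332 ⇒ 0.73
Pr(exercise) under Q = N(d₂) = 0.7673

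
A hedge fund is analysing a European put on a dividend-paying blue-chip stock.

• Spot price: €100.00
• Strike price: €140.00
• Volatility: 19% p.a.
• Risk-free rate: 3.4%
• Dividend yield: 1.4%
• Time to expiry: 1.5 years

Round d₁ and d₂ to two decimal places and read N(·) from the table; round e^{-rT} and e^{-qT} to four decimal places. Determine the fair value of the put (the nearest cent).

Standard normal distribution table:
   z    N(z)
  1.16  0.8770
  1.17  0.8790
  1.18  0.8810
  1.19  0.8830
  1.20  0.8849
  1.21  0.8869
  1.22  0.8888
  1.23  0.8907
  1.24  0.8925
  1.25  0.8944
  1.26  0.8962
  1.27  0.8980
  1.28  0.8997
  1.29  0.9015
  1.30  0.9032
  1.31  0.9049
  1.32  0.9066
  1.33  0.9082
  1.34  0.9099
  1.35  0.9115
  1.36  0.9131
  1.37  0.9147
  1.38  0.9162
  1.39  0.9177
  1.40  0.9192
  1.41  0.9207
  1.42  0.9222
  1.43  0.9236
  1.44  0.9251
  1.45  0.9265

€36.23

σ√T = 0.19·√1.5 = 0.2327
d₁ = [ln(100/140) + (0.034 − 0.014 + ½·0.19²)·1.5] / (σ√T) = (-0.3365 + 0.0571) / 0.2327 = -1.2007 ⇒ -1.20
d₂ = -1.2007 − 0.2327 = -1.4334 ⇒ -1.43
e^(−qT) = e^(−0.014·1.5) = 0.9792;  e^(−rT) = e^(−0.034·1.5) = 0.9503
P = 140·0.9503·N(1.43) − 100·0.9792·N(1.20) = 140·0.9503·0.9236 − 100·0.9792·0.8849 = 122.8776 − 86.6494 = 36.2282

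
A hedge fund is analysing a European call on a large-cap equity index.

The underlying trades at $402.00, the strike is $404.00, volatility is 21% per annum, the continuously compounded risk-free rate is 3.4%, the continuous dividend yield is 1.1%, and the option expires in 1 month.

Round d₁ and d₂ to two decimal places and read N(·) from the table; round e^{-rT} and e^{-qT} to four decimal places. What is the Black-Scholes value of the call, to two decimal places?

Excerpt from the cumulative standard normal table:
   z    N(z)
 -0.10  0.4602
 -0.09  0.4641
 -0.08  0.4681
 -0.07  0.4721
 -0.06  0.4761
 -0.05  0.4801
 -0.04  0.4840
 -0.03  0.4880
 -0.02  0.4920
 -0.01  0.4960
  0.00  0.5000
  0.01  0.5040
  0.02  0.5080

σ√T = 0.21·√0.08333 = 0.0606
d₁ = [ln(402/404) + (0.034 − 0.011 + 0.21²/2)·0.08333] / 0.0606 = [-0.0050 + 0.0038] / 0.0606 = -0.0199 → -0.02
d₂ = d₁ − σ√T = -0.0199 − 0.0606 = -0.0806 → -0.08
exp(−qT) = exp(−0.011·0.08333) = 0.9991;  exp(−rT) = exp(−0.034·0.08333) = 0.9972
C = 402·0.9991·N(-0.02) − 404·0.9972·N(-0.08) = 402·0.9991·0.4920 − 404·0.9972·0.4681 = 197.6060 − 188.5829 = 9.0231

$9.02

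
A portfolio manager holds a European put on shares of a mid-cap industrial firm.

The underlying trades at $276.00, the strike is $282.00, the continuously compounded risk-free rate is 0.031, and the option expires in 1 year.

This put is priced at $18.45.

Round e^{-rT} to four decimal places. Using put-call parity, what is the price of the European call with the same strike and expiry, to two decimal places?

exp(−rT) = exp(−0.031·1) = 0.9695
Put-call parity: C − P = S − K·e^(−rT) = 276 − 282·0.9695 = 276 − 273.3990 = 2.6010
C = P + (C − P) = 18.45 + (2.6010) = 21.0510

$21.05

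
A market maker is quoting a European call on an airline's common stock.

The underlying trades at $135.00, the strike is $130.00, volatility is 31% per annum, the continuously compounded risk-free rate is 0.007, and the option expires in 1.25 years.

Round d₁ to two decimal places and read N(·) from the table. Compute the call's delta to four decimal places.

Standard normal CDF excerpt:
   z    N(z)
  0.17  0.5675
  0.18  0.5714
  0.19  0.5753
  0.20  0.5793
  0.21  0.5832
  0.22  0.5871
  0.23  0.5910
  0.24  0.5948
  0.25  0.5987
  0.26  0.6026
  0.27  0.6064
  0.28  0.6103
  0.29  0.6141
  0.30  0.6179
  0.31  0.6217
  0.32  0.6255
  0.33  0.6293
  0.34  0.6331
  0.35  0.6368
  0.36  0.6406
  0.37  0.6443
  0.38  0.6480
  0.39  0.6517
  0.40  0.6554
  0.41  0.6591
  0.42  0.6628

0.6217

T = 1.25;  σ√T = 0.3466
d₁ = [ln(135/130) + (0.007 + ½·0.31²)·1.25] / (σ√T) = (0.0377 + 0.0688) / 0.3466 = 0.3074 which rounds to 0.31
N(d₁) = N(0.31) = 0.6217
Δ_call = N(d₁) = 0.6217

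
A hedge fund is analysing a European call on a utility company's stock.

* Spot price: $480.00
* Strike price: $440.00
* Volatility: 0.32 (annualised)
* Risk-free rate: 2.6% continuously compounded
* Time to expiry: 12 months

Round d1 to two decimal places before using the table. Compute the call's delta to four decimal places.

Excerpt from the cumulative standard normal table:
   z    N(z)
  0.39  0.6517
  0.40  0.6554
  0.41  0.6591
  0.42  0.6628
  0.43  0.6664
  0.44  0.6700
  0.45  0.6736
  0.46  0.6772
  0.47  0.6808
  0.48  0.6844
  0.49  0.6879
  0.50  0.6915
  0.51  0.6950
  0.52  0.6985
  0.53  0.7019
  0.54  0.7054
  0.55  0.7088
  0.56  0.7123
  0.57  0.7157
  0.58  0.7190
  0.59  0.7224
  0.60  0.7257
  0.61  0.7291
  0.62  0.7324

σ√T = 0.32·√1 = 0.3200
d₁ = [ln(480/440) + (0.026 + ½·0.32²)·1] / (σ√T) = (0.0870 + 0.0772) / 0.3200 = 0.5132 ≈ 0.51
N(d₁) = N(0.51) = 0.6950
Δ_call = N(d₁) = 0.6950

0.6950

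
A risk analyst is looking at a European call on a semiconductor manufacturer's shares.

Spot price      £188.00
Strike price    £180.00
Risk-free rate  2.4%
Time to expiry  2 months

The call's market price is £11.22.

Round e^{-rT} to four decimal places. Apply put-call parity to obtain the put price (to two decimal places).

£2.50

e^(−rT) = e^(−0.024·0.1667) = 0.9960
Put-call parity: C − P = S − K·e^(−rT) = 188 − 180·0.9960 = 188 − 179.2800 = 8.7200
P = C − (C − P) = 11.22 − (8.7200) = 2.5000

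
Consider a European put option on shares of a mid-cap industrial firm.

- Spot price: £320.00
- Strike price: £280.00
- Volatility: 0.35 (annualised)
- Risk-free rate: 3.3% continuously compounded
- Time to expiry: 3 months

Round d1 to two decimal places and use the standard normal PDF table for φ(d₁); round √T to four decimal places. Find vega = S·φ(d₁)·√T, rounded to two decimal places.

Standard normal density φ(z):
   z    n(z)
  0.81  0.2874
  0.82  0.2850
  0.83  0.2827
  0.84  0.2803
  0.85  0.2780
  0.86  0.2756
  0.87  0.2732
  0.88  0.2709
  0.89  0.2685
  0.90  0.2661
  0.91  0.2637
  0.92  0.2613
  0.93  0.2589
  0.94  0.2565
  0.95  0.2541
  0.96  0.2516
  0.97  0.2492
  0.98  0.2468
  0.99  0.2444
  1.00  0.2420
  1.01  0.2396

T = 0.25;  σ√T = 0.1750
d₁ = [ln(320/280) + (0.033 + 0.35²/2)·0.25] / 0.1750 = [0.1335 + 0.0236] / 0.1750 = 0.8977 ≈ 0.90
√T = √0.25 = 0.5000
φ(d₁) = φ(0.90) = 0.2661
vega = S·φ(d₁)·√T = 320·0.2661·0.5000 = 42.5760
(Call and put vega coincide under Black-Scholes.)

42.58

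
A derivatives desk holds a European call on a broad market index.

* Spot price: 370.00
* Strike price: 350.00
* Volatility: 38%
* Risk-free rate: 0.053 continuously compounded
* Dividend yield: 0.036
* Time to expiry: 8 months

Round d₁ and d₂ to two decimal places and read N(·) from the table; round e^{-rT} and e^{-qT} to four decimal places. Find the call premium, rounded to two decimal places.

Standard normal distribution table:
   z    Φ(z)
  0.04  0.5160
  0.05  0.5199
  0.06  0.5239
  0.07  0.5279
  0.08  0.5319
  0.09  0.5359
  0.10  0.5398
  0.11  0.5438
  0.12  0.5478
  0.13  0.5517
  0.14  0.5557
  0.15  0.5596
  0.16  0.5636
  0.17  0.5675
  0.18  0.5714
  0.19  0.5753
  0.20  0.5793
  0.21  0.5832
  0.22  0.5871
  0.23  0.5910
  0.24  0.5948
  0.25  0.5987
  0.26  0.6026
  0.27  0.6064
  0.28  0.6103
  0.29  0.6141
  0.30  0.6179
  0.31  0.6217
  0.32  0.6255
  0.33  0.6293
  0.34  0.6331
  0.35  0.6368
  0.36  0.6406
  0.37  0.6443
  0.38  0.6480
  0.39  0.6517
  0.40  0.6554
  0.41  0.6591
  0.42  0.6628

σ√T = 0.38 × 0.8165 = 0.3103
d₁ = [ln(370/350) + (0.053 − 0.036 + 0.38²/2)·0.6667] / 0.3103 = [0.0556 + 0.0595] / 0.3103 = 0.3708 ≈ 0.37
d₂ = d₁ − σ√T = 0.3708 − 0.3103 = 0.0605 ≈ 0.06
exp(−qT) = exp(−0.036·0.6667) = 0.9763;  exp(−rT) = exp(−0.053·0.6667) = 0.9653
C = 370·0.9763·N(0.37) − 350·0.9653·N(0.06) = 370·0.9763·0.6443 − 350·0.9653·0.5239 = 232.7411 − 177.0022 = 55.7389

55.74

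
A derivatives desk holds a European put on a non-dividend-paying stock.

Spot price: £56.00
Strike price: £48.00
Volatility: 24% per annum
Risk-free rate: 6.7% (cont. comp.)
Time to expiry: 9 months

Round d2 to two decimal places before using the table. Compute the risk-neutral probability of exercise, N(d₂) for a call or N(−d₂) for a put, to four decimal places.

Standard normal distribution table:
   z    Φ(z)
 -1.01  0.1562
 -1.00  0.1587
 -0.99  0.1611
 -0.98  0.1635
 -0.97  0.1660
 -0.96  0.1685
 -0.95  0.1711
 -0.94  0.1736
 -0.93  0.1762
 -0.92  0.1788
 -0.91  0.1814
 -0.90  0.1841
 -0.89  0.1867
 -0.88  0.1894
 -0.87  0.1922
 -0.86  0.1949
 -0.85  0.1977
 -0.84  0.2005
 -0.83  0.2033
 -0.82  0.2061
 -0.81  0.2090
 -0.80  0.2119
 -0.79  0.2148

0.1894

σ√T = 0.24·√0.75 = 0.2078
d₁ = [ln(56/48) + (0.067 + 0.24²/2)·0.75] / 0.2078 = [0.1542 + 0.0718] / 0.2078 = 1.0873 ≈ 1.09
d₂ = d₁ − σ√T = 1.0873 − 0.2078 = 0.8795 ≈ 0.88
Risk-neutral Pr[S_T < K] = N(−d₂) = N(-0.88) = 0.1894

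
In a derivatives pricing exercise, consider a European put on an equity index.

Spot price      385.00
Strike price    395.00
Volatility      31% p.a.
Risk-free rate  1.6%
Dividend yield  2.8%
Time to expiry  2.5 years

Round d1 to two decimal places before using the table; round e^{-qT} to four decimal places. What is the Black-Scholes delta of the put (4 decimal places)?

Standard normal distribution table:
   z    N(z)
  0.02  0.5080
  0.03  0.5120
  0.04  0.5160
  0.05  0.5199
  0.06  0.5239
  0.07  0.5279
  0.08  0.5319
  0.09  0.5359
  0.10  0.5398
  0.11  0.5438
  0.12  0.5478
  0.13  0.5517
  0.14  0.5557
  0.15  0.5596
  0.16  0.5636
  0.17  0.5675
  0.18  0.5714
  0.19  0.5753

σ√T = 0.31·√2.5 = 0.4902
ln(S/K) + (r − q + σ²/2)T = ln(385/395) + (0.016 − 0.028 + 0.31²/2)·2.5 = -0.0256 + 0.0901 = 0.0645
d₁ = 0.0645 / 0.4902 = 0.1316 ⇒ 0.13
N(d₁) = N(0.13) = 0.5517
Δ_put = exp(−qT)·(N(d₁) − 1) = 0.9324·(0.5517 − 1) = -0.4180

-0.4180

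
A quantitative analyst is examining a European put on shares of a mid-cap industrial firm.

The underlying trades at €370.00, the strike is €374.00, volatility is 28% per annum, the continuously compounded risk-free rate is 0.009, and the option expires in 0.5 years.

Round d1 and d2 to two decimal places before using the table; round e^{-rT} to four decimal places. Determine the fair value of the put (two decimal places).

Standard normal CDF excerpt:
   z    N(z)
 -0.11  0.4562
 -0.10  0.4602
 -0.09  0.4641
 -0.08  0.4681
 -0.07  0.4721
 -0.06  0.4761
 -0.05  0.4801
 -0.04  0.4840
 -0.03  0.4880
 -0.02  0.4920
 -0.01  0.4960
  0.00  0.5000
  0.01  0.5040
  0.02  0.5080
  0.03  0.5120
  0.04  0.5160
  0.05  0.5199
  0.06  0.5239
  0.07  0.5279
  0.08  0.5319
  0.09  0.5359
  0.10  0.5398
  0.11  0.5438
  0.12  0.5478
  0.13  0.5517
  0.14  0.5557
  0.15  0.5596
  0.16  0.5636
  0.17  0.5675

€30.73

σ√T = 0.28·√0.5 = 0.1980
d₁ = [ln(370/374) + (0.009 + 0.28²/2)·0.5] / 0.1980 = [-0.0108 + 0.0241] / 0.1980 = 0.0674 → 0.07
d₂ = d₁ − σ√T = 0.0674 − 0.1980 = -0.1306 → -0.13
exp(−rT) = exp(−0.009·0.5) = 0.9955
N(−d₂) = N(0.13) = 0.5517;  N(−d₁) = N(-0.07) = 0.4721
P = 374·0.9955·0.5517 − 370·0.4721 = 205.4073 − 174.6770 = 30.7303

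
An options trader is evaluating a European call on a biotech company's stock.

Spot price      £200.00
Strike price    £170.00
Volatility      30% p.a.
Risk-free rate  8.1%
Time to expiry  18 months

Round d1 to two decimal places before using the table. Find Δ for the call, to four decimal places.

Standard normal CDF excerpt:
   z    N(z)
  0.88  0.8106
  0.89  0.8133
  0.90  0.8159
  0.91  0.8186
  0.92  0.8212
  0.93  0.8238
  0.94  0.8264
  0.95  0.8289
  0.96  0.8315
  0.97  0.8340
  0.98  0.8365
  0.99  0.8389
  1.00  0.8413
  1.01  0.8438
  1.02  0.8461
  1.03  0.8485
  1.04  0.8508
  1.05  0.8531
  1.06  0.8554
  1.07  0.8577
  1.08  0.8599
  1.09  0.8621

0.8315

T = 1.5;  σ√T = 0.3674
ln(S/K) + (r + σ²/2)T = ln(200/170) + (0.081 + 0.3²/2)·1.5 = 0.1625 + 0.1890 = 0.3515
d₁ = 0.3515 / 0.3674 = 0.9567 → 0.96
N(d₁) = N(0.96) = 0.8315
Δ_call = N(d₁) = 0.8315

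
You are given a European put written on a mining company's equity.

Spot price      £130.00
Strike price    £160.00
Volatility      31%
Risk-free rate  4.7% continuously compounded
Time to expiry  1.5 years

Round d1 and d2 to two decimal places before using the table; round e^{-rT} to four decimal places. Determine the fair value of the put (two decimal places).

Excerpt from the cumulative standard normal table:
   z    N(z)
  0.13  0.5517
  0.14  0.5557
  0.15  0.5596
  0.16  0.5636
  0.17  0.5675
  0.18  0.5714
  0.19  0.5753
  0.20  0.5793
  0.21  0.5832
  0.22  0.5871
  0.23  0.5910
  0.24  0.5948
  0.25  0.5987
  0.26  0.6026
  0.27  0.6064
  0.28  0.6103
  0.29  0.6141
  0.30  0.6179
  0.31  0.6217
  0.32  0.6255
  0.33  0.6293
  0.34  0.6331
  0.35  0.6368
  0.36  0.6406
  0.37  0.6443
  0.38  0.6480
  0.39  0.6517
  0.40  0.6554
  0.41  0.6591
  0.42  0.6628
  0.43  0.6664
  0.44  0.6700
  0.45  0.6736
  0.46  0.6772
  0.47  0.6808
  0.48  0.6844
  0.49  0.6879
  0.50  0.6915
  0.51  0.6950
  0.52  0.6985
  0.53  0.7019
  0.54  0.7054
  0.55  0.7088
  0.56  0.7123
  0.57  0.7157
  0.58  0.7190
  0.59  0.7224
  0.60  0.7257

T = 1.5;  σ√T = 0.3797
d₁ = [ln(130/160) + (0.047 + 0.31²/2)·1.5] / 0.3797 = [-0.2076 + 0.1426] / 0.3797 = -0.1714 which rounds to -0.17
d₂ = d₁ − σ√T = -0.1714 − 0.3797 = -0.5510 which rounds to -0.55
e^(−rT) = e^(−0.047·1.5) = 0.9319
N(−d₂) = N(0.55) = 0.7088;  N(−d₁) = N(0.17) = 0.5675
P = 160·0.9319·0.7088 − 130·0.5675 = 105.6849 − 73.7750 = 31.9099

£31.91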